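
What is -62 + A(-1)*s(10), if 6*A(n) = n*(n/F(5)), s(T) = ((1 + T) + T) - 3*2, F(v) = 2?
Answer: -243/4 ≈ -60.750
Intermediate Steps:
s(T) = -5 + 2*T (s(T) = (1 + 2*T) - 6 = -5 + 2*T)
A(n) = n²/12 (A(n) = (n*(n/2))/6 = (n²/2)/6 = n²/12)
-62 + A(-1)*s(10) = -62 + ((1/12)*(-1)²)*(-5 + 2*10) = -62 + ((1/12)*1)*(-5 + 20) = -62 + (1/12)*15 = -62 + 5/4 = -243/4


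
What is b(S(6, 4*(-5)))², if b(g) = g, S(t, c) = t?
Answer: 36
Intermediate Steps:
b(S(6, 4*(-5)))² = 6² = 36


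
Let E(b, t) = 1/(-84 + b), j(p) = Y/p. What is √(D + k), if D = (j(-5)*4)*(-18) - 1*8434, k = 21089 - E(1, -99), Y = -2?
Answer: √2174549370/415 ≈ 112.37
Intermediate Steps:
j(p) = -2/p
k = 1750388/83 (k = 21089 - 1/(-84 + 1) = 21089 - 1/(-83) = 21089 - 1*(-1/83) = 21089 + 1/83 = 1750388/83 ≈ 21089.)
D = -42314/5 (D = (-2/(-5)*4)*(-18) - 1*8434 = (-2*(-⅕)*4)*(-18) - 8434 = ((⅖)*4)*(-18) - 8434 = (8/5)*(-18) - 8434 = -144/5 - 8434 = -42314/5 ≈ -8462.8)
√(D + k) = √(-42314/5 + 1750388/83) = √(5239878/415) = √2174549370/415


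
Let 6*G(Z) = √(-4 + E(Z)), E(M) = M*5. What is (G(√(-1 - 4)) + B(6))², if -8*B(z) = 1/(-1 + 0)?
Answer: (3 + 4*√(-4 + 5*I*√5))²/576 ≈ -0.01281 + 0.42795*I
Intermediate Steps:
B(z) = ⅛ (B(z) = -1/(8*(-1 + 0)) = -1/(8*(-1)) = -(-1)/8 = -⅛*(-1) = ⅛)
E(M) = 5*M
G(Z) = √(-4 + 5*Z)/6
(G(√(-1 - 4)) + B(6))² = (√(-4 + 5*√(-1 - 4))/6 + ⅛)² = (√(-4 + 5*√(-5))/6 + ⅛)² = (√(-4 + 5*(I*√5))/6 + ⅛)² = (√(-4 + 5*I*√5)/6 + ⅛)² = (⅛ + √(-4 + 5*I*√5)/6)²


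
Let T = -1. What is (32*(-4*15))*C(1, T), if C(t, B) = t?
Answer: -1920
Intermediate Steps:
(32*(-4*15))*C(1, T) = (32*(-4*15))*1 = (32*(-60))*1 = -1920*1 = -1920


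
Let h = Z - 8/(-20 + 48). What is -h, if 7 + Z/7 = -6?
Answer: 639/7 ≈ 91.286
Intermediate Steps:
Z = -91 (Z = -49 + 7*(-6) = -49 - 42 = -91)
h = -639/7 (h = -91 - 8/(-20 + 48) = -91 - 8/28 = -91 - 8*1/28 = -91 - 2/7 = -639/7 ≈ -91.286)
-h = -1*(-639/7) = 639/7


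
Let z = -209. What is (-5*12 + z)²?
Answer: 72361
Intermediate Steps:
(-5*12 + z)² = (-5*12 - 209)² = (-60 - 209)² = (-269)² = 72361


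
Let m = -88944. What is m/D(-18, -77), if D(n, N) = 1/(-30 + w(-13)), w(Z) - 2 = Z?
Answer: 3646704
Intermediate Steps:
w(Z) = 2 + Z
D(n, N) = -1/41 (D(n, N) = 1/(-30 + (2 - 13)) = 1/(-30 - 11) = 1/(-41) = -1/41)
m/D(-18, -77) = -88944/(-1/41) = -88944*(-41) = 3646704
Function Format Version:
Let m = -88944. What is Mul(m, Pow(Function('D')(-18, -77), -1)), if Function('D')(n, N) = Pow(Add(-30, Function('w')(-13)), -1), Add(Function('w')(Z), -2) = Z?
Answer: 3646704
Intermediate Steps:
Function('w')(Z) = Add(2, Z)
Function('D')(n, N) = Rational(-1, 41) (Function('D')(n, N) = Pow(Add(-30, Add(2, -13)), -1) = Pow(Add(-30, -11), -1) = Pow(-41, -1) = Rational(-1, 41))
Mul(m, Pow(Function('D')(-18, -77), -1)) = Mul(-88944, Pow(Rational(-1, 41), -1)) = Mul(-88944, -41) = 3646704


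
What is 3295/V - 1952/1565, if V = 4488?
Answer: -3603901/7023720 ≈ -0.51310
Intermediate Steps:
3295/V - 1952/1565 = 3295/4488 - 1952/1565 = -3603901/7023720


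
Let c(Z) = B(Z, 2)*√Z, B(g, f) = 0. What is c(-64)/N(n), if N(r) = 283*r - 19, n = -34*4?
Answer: 0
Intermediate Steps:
n = -136
c(Z) = 0 (c(Z) = 0*√Z = 0)
N(r) = -19 + 283*r
c(-64)/N(n) = 0/(-19 + 283*(-136)) = 0/(-19 - 38488) = 0/(-38507) = 0*(-1/38507) = 0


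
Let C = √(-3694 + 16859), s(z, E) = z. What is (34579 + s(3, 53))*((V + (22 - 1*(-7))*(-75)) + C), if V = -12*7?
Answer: -78120738 + 34582*√13165 ≈ -7.4153e+7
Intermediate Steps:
V = -84
C = √13165 ≈ 114.74
(34579 + s(3, 53))*((V + (22 - 1*(-7))*(-75)) + C) = (34579 + 3)*((-84 + (22 - 1*(-7))*(-75)) + √13165) = 34582*((-84 + (22 + 7)*(-75)) + √13165) = 34582*((-84 + 29*(-75)) + √13165) = 34582*((-84 - 2175) + √13165) = 34582*(-2259 + √13165) = -78120738 + 34582*√13165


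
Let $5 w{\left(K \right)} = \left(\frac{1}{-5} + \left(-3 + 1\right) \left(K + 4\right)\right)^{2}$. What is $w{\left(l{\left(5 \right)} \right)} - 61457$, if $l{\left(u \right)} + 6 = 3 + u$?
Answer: $- \frac{7678404}{125} \approx -61427.0$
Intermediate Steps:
$l{\left(u \right)} = -3 + u$ ($l{\left(u \right)} = -6 + \left(3 + u\right) = -3 + u$)
$w{\left(K \right)} = \frac{\left(- \frac{41}{5} - 2 K\right)^{2}}{5}$ ($w{\left(K \right)} = \frac{\left(\frac{1}{-5} + \left(-3 + 1\right) \left(K + 4\right)\right)^{2}}{5} = \frac{\left(- \frac{1}{5} - 2 \left(4 + K\right)\right)^{2}}{5} = \frac{\left(- \frac{1}{5} - \left(8 + 2 K\right)\right)^{2}}{5} = \frac{\left(- \frac{41}{5} - 2 K\right)^{2}}{5}$)
$w{\left(l{\left(5 \right)} \right)} - 61457 = \frac{\left(41 + 10 \left(-3 + 5\right)\right)^{2}}{125} - 61457 = \frac{\left(41 + 10 \cdot 2\right)^{2}}{125} - 61457 = \frac{\left(41 + 20\right)^{2}}{125} - 61457 = \frac{61^{2}}{125} - 61457 = \frac{1}{125} \cdot 3721 - 61457 = \frac{3721}{125} - 61457 = - \frac{7678404}{125}$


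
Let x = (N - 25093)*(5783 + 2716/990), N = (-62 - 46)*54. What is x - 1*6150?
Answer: -17714096305/99 ≈ -1.7893e+8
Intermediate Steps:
N = -5832 (N = -108*54 = -5832)
x = -17713487455/99 (x = (-5832 - 25093)*(5783 + 2716/990) = -30925*(5783 + 2716*(1/990)) = -30925*(5783 + 1358/495) = -30925*2863943/495 = -17713487455/99 ≈ -1.7892e+8)
x - 1*6150 = -17713487455/99 - 1*6150 = -17713487455/99 - 6150 = -17714096305/99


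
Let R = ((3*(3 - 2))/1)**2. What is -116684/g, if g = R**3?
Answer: -116684/729 ≈ -160.06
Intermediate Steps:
R = 9 (R = ((3*1)*1)**2 = (3*1)**2 = 3**2 = 9)
g = 729 (g = 9**3 = 729)
-116684/g = -116684/729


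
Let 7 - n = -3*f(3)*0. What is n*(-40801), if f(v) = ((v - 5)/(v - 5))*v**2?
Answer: -285607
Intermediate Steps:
f(v) = v**2 (f(v) = ((-5 + v)/(-5 + v))*v**2 = 1*v**2 = v**2)
n = 7 (n = 7 - (-3*3**2)*0 = 7 - (-3*9)*0 = 7 - (-27)*0 = 7 - 1*0 = 7 + 0 = 7)
n*(-40801) = 7*(-40801) = -285607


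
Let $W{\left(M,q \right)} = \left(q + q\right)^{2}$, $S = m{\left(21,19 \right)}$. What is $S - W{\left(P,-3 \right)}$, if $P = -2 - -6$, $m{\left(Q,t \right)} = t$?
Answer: $-17$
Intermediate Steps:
$S = 19$
$P = 4$ ($P = -2 + 6 = 4$)
$W{\left(M,q \right)} = 4 q^{2}$ ($W{\left(M,q \right)} = \left(2 q\right)^{2} = 4 q^{2}$)
$S - W{\left(P,-3 \right)} = 19 - 4 \left(-3\right)^{2} = 19 - 4 \cdot 9 = 19 - 36 = -17$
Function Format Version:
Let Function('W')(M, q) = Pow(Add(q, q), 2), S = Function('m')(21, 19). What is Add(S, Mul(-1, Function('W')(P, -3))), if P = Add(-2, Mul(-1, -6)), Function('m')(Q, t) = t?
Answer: -17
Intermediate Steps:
S = 19
P = 4 (P = Add(-2, 6) = 4)
Function('W')(M, q) = Mul(4, Pow(q, 2)) (Function('W')(M, q) = Pow(Mul(2, q), 2) = Mul(4, Pow(q, 2)))
Add(S, Mul(-1, Function('W')(P, -3))) = Add(19, Mul(-1, Mul(4, Pow(-3, 2)))) = Add(19, Mul(-1, Mul(4, 9))) = Add(19, Mul(-1, 36)) = Add(19, -36) = -17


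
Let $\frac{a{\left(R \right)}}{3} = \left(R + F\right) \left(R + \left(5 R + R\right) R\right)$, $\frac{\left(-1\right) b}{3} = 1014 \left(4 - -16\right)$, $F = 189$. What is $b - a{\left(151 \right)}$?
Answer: $-139756980$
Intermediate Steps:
$b = -60840$ ($b = - 3 \cdot 1014 \left(4 - -16\right) = - 3 \cdot 1014 \left(4 + 16\right) = - 3 \cdot 1014 \cdot 20 = \left(-3\right) 20280 = -60840$)
$a{\left(R \right)} = 3 \left(189 + R\right) \left(R + 6 R^{2}\right)$ ($a{\left(R \right)} = 3 \left(R + 189\right) \left(R + \left(5 R + R\right) R\right) = 3 \left(189 + R\right) \left(R + 6 R R\right) = 3 \left(189 + R\right) \left(R + 6 R^{2}\right)$)
$b - a{\left(151 \right)} = -60840 - 3 \cdot 151 \left(189 + 6 \cdot 151^{2} + 1135 \cdot 151\right) = -60840 - 3 \cdot 151 \left(189 + 6 \cdot 22801 + 171385\right) = -60840 - 3 \cdot 151 \left(189 + 136806 + 171385\right) = -60840 - 3 \cdot 151 \cdot 308380 = -60840 - 139696140 = -139756980$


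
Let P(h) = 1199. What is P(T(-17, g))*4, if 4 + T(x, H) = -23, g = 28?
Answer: 4796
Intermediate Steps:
T(x, H) = -27 (T(x, H) = -4 - 23 = -27)
P(T(-17, g))*4 = 1199*4 = 4796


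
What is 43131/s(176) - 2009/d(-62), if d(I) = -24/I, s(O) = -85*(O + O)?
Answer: -42361483/8160 ≈ -5191.4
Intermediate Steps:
s(O) = -170*O
43131/s(176) - 2009/d(-62) = 43131/((-170*176)) - 2009/((-24/(-62))) = 43131/(-29920) - 2009/((-24*(-1/62))) = 43131*(-1/29920) - 2009/12/31 = -3921/2720 - 2009*31/12 = -3921/2720 - 62279/12 = -42361483/8160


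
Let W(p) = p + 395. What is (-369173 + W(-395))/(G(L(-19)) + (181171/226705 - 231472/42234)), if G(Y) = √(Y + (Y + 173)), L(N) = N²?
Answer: -39610161423533949946840065/20009774516830096928246 - 8460900112226130181208925*√895/20009774516830096928246 ≈ -14629.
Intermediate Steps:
W(p) = 395 + p
G(Y) = √(173 + 2*Y) (G(Y) = √(Y + (173 + Y)) = √(173 + 2*Y))
(-369173 + W(-395))/(G(L(-19)) + (181171/226705 - 231472/42234)) = (-369173 + (395 - 395))/(√(173 + 2*(-19)²) + (181171/226705 - 231472/42234)) = (-369173 + 0)/(√(173 + 2*361) + (181171*(1/226705) - 231472*1/42234)) = -369173/(√(173 + 722) + (181171/226705 - 115736/21117)) = -369173/(√895 - 22412141873/4787329485) = -369173/(-22412141873/4787329485 + √895)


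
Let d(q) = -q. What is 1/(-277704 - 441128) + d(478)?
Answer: -343601697/718832 ≈ -478.00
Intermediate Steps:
1/(-277704 - 441128) + d(478) = 1/(-277704 - 441128) - 1*478 = 1/(-718832) - 478 = -1/718832 - 478 = -343601697/718832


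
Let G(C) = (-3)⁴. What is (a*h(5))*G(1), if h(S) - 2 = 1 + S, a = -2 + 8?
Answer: 3888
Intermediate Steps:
a = 6
G(C) = 81
h(S) = 3 + S (h(S) = 2 + (1 + S) = 3 + S)
(a*h(5))*G(1) = (6*(3 + 5))*81 = (6*8)*81 = 48*81 = 3888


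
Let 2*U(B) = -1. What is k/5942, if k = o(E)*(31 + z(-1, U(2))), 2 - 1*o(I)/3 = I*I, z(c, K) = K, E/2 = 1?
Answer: -183/5942 ≈ -0.030798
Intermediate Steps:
E = 2 (E = 2*1 = 2)
U(B) = -1/2 (U(B) = (1/2)*(-1) = -1/2)
o(I) = 6 - 3*I**2 (o(I) = 6 - 3*I*I = 6 - 3*I**2)
k = -183 (k = (6 - 3*2**2)*(31 - 1/2) = (6 - 3*4)*(61/2) = (6 - 12)*(61/2) = -6*61/2 = -183)
k/5942 = -183/5942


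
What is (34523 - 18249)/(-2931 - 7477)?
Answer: -8137/5204 ≈ -1.5636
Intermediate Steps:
(34523 - 18249)/(-2931 - 7477) = 16274/(-10408) = 16274*(-1/10408) = -8137/5204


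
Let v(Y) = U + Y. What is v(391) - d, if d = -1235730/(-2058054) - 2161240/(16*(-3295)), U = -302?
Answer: 1260651397/26593286 ≈ 47.405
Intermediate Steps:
v(Y) = -302 + Y
d = 1106151057/26593286 (d = -1235730*(-1/2058054) - 2161240/(-52720) = 12115/20177 - 2161240*(-1/52720) = 12115/20177 + 54031/1318 = 1106151057/26593286 ≈ 41.595)
v(391) - d = (-302 + 391) - 1*1106151057/26593286 = 89 - 1106151057/26593286 = 1260651397/26593286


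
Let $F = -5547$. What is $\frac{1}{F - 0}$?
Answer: $- \frac{1}{5547} \approx -0.00018028$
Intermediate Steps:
$\frac{1}{F - 0} = \frac{1}{-5547 - 0} = \frac{1}{-5547 + 0} = \frac{1}{-5547} = - \frac{1}{5547}$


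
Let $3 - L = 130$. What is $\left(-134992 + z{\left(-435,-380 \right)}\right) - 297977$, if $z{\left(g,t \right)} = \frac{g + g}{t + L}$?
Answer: $- \frac{73171471}{169} \approx -4.3297 \cdot 10^{5}$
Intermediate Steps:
$L = -127$ ($L = 3 - 130 = -127$)
$z{\left(g,t \right)} = \frac{2 g}{-127 + t}$ ($z{\left(g,t \right)} = \frac{g + g}{t - 127} = \frac{2 g}{-127 + t}$)
$\left(-134992 + z{\left(-435,-380 \right)}\right) - 297977 = \left(-134992 + 2 \left(-435\right) \frac{1}{-127 - 380}\right) - 297977 = \left(-134992 + 2 \left(-435\right) \frac{1}{-507}\right) - 297977 = \left(-134992 + 2 \left(-435\right) \left(- \frac{1}{507}\right)\right) - 297977 = \left(-134992 + \frac{290}{169}\right) - 297977 = - \frac{22813358}{169} - 297977 = - \frac{73171471}{169}$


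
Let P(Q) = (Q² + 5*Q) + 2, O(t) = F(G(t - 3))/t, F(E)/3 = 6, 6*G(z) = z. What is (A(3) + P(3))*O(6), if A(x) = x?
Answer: 87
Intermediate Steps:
G(z) = z/6
F(E) = 18 (F(E) = 3*6 = 18)
O(t) = 18/t
P(Q) = 2 + Q² + 5*Q
(A(3) + P(3))*O(6) = (3 + (2 + 3² + 5*3))*(18/6) = (3 + (2 + 9 + 15))*(18*(⅙)) = (3 + 26)*3 = 29*3 = 87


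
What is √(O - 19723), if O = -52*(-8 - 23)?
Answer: I*√18111 ≈ 134.58*I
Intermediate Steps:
O = 1612 (O = -52*(-31) = 1612)
√(O - 19723) = √(1612 - 19723) = √(-18111) = I*√18111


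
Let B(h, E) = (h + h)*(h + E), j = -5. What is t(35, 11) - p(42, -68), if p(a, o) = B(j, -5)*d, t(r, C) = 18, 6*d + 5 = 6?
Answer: 4/3 ≈ 1.3333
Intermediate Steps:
d = ⅙ (d = -⅚ + (⅙)*6 = -⅚ + 1 = ⅙ ≈ 0.16667)
B(h, E) = 2*h*(E + h) (B(h, E) = (2*h)*(E + h) = 2*h*(E + h))
p(a, o) = 50/3 (p(a, o) = (2*(-5)*(-5 - 5))*(⅙) = (2*(-5)*(-10))*(⅙) = 100*(⅙) = 50/3)
t(35, 11) - p(42, -68) = 18 - 1*50/3 = 18 - 50/3 = 4/3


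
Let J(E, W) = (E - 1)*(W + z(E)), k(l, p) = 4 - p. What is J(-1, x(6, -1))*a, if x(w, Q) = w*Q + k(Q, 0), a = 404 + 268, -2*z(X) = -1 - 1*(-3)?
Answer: 4032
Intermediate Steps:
z(X) = -1 (z(X) = -(-1 - 1*(-3))/2 = -(-1 + 3)/2 = -½*2 = -1)
a = 672
x(w, Q) = 4 + Q*w (x(w, Q) = w*Q + (4 - 1*0) = Q*w + (4 + 0) = Q*w + 4 = 4 + Q*w)
J(E, W) = (-1 + E)*(-1 + W) (J(E, W) = (E - 1)*(W - 1) = (-1 + E)*(-1 + W))
J(-1, x(6, -1))*a = (1 - 1*(-1) - (4 - 1*6) - (4 - 1*6))*672 = (1 + 1 - (4 - 6) - (4 - 6))*672 = (1 + 1 - 1*(-2) - 1*(-2))*672 = (1 + 1 + 2 + 2)*672 = 6*672 = 4032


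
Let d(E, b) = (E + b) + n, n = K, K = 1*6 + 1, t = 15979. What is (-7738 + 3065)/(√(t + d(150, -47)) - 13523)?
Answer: 63192979/182855440 + 4673*√16089/182855440 ≈ 0.34883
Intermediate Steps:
K = 7 (K = 6 + 1 = 7)
n = 7
d(E, b) = 7 + E + b (d(E, b) = (E + b) + 7 = 7 + E + b)
(-7738 + 3065)/(√(t + d(150, -47)) - 13523) = (-7738 + 3065)/(√(15979 + (7 + 150 - 47)) - 13523) = -4673/(√(15979 + 110) - 13523) = -4673/(√16089 - 13523) = -4673/(-13523 + √16089)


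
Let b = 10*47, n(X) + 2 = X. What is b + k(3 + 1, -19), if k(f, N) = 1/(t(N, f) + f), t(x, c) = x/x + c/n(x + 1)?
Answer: 11285/24 ≈ 470.21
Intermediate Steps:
n(X) = -2 + X
t(x, c) = 1 + c/(-1 + x) (t(x, c) = x/x + c/(-2 + (x + 1)) = 1 + c/(-2 + (1 + x)) = 1 + c/(-1 + x))
b = 470
k(f, N) = 1/(f + (-1 + N + f)/(-1 + N)) (k(f, N) = 1/((-1 + f + N)/(-1 + N) + f) = 1/((-1 + N + f)/(-1 + N) + f) = 1/(f + (-1 + N + f)/(-1 + N)))
b + k(3 + 1, -19) = 470 + (-1 - 19)/(-1 - 19 - 19*(3 + 1)) = 470 - 20/(-1 - 19 - 19*4) = 470 - 20/(-1 - 19 - 76) = 470 - 20/(-96) = 470 - 1/96*(-20) = 470 + 5/24 = 11285/24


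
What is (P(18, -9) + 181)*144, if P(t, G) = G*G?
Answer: 37728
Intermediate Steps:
P(t, G) = G²
(P(18, -9) + 181)*144 = ((-9)² + 181)*144 = (81 + 181)*144 = 262*144 = 37728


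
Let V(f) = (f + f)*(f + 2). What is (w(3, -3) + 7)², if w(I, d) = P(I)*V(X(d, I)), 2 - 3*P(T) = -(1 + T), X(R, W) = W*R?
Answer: 67081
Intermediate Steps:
X(R, W) = R*W
P(T) = 1 + T/3 (P(T) = ⅔ - (-1)*(1 + T)/3 = ⅔ - (-1 - T)/3 = ⅔ + (⅓ + T/3) = 1 + T/3)
V(f) = 2*f*(2 + f) (V(f) = (2*f)*(2 + f) = 2*f*(2 + f))
w(I, d) = 2*I*d*(1 + I/3)*(2 + I*d) (w(I, d) = (1 + I/3)*(2*(d*I)*(2 + d*I)) = (1 + I/3)*(2*(I*d)*(2 + I*d)) = (1 + I/3)*(2*I*d*(2 + I*d)) = 2*I*d*(1 + I/3)*(2 + I*d))
(w(3, -3) + 7)² = ((⅔)*3*(-3)*(2 + 3*(-3))*(3 + 3) + 7)² = ((⅔)*3*(-3)*(2 - 9)*6 + 7)² = ((⅔)*3*(-3)*(-7)*6 + 7)² = (252 + 7)² = 259² = 67081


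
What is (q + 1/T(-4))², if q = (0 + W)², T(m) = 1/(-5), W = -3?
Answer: 16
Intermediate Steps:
T(m) = -⅕
q = 9 (q = (0 - 3)² = (-3)² = 9)
(q + 1/T(-4))² = (9 + 1/(-⅕))² = (9 - 5)² = 4² = 16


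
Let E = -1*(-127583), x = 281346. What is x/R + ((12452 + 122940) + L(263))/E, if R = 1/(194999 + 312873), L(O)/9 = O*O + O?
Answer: 18230048537764376/127583 ≈ 1.4289e+11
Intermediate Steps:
L(O) = 9*O + 9*O² (L(O) = 9*(O*O + O) = 9*(O² + O) = 9*(O + O²) = 9*O + 9*O²)
R = 1/507872 ≈ 1.9690e-6
E = 127583
x/R + ((12452 + 122940) + L(263))/E = 281346/(1/507872) + ((12452 + 122940) + 9*263*(1 + 263))/127583 = 281346*507872 + (135392 + 9*263*264)*(1/127583) = 142887755712 + (135392 + 624888)*(1/127583) = 142887755712 + 760280*(1/127583) = 142887755712 + 760280/127583 = 18230048537764376/127583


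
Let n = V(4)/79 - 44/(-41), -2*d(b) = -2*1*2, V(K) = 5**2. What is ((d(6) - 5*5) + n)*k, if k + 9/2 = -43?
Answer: 3324810/3239 ≈ 1026.5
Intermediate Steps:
V(K) = 25
d(b) = 2 (d(b) = -(-2*1)*2/2 = -(-1)*2 = -1/2*(-4) = 2)
k = -95/2 (k = -9/2 - 43 = -95/2 ≈ -47.500)
n = 4501/3239 (n = 25/79 - 44/(-41) = 25*(1/79) - 44*(-1/41) = 25/79 + 44/41 = 4501/3239 ≈ 1.3896)
((d(6) - 5*5) + n)*k = ((2 - 5*5) + 4501/3239)*(-95/2) = ((2 - 25) + 4501/3239)*(-95/2) = (-23 + 4501/3239)*(-95/2) = -69996/3239*(-95/2) = 3324810/3239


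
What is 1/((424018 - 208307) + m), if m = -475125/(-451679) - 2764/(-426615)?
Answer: 192693036585/41566211558679566 ≈ 4.6358e-6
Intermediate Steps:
m = 203943892631/192693036585 (m = -475125*(-1/451679) - 2764*(-1/426615) = 475125/451679 + 2764/426615 = 203943892631/192693036585 ≈ 1.0584)
1/((424018 - 208307) + m) = 1/((424018 - 208307) + 203943892631/192693036585) = 1/(215711 + 203943892631/192693036585) = 1/(41566211558679566/192693036585) = 192693036585/41566211558679566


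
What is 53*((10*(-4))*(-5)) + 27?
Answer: 10627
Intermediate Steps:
53*((10*(-4))*(-5)) + 27 = 53*(-40*(-5)) + 27 = 53*200 + 27 = 10600 + 27 = 10627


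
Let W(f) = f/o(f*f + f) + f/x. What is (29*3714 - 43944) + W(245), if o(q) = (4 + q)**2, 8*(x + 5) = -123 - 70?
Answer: 53966043610635621/846478532708 ≈ 63754.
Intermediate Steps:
x = -233/8 (x = -5 + (-123 - 70)/8 = -5 + (1/8)*(-193) = -5 - 193/8 = -233/8 ≈ -29.125)
W(f) = -8*f/233 + f/(4 + f + f**2)**2 (W(f) = f/((4 + (f*f + f))**2) + f/(-233/8) = f/((4 + (f**2 + f))**2) + f*(-8/233) = f/((4 + (f + f**2))**2) - 8*f/233 = f/((4 + f + f**2)**2) - 8*f/233 = f/(4 + f + f**2)**2 - 8*f/233 = -8*f/233 + f/(4 + f + f**2)**2)
(29*3714 - 43944) + W(245) = (29*3714 - 43944) + (-8/233*245 + 245/(4 + 245 + 245**2)**2) = (107706 - 43944) + (-1960/233 + 245/(4 + 245 + 60025)**2) = 63762 + (-1960/233 + 245/60274**2) = 63762 + (-1960/233 + 245*(1/3632955076)) = 63762 + (-1960/233 + 245/3632955076) = 63762 - 7120591891875/846478532708 = 53966043610635621/846478532708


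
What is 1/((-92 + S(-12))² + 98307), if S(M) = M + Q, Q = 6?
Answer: 1/107911 ≈ 9.2669e-6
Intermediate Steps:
S(M) = 6 + M (S(M) = M + 6 = 6 + M)
1/((-92 + S(-12))² + 98307) = 1/((-92 + (6 - 12))² + 98307) = 1/((-92 - 6)² + 98307) = 1/((-98)² + 98307) = 1/(9604 + 98307) = 1/107911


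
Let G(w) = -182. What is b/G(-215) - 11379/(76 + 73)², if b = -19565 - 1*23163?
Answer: 67609525/288613 ≈ 234.26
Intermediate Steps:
b = -42728 (b = -19565 - 23163 = -42728)
b/G(-215) - 11379/(76 + 73)² = -42728/(-182) - 11379/(76 + 73)² = -42728*(-1/182) - 11379/(149²) = 3052/13 - 11379/22201 = 67609525/288613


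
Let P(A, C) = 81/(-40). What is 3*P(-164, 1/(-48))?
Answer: -243/40 ≈ -6.0750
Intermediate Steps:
P(A, C) = -81/40 (P(A, C) = 81*(-1/40) = -81/40)
3*P(-164, 1/(-48)) = 3*(-81/40) = -243/40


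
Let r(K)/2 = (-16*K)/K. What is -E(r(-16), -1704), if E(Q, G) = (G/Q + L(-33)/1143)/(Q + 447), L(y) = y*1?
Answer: -81109/632460 ≈ -0.12824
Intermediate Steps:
L(y) = y
r(K) = -32 (r(K) = 2*((-16*K)/K) = 2*(-16) = -32)
E(Q, G) = (-11/381 + G/Q)/(447 + Q) (E(Q, G) = (G/Q - 33/1143)/(Q + 447) = (G/Q - 33*1/1143)/(447 + Q) = (G/Q - 11/381)/(447 + Q) = (-11/381 + G/Q)/(447 + Q))
-E(r(-16), -1704) = -(-1704 - 11/381*(-32))/((-32)*(447 - 32)) = -(-1)*(-1704 + 352/381)/(32*415) = -(-1)*(-648872)/(32*415*381) = -1*81109/632460 = -81109/632460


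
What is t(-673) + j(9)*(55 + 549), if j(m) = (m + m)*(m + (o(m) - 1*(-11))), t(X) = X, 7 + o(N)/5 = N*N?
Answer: 4239407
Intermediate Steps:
o(N) = -35 + 5*N**2 (o(N) = -35 + 5*(N*N) = -35 + 5*N**2)
j(m) = 2*m*(-24 + m + 5*m**2) (j(m) = (m + m)*(m + ((-35 + 5*m**2) - 1*(-11))) = (2*m)*(m + ((-35 + 5*m**2) + 11)) = (2*m)*(m + (-24 + 5*m**2)) = (2*m)*(-24 + m + 5*m**2) = 2*m*(-24 + m + 5*m**2))
t(-673) + j(9)*(55 + 549) = -673 + (2*9*(-24 + 9 + 5*9**2))*(55 + 549) = -673 + (2*9*(-24 + 9 + 5*81))*604 = -673 + (2*9*(-24 + 9 + 405))*604 = -673 + (2*9*390)*604 = -673 + 7020*604 = -673 + 4240080 = 4239407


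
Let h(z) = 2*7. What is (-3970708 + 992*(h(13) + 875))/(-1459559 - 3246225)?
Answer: 772205/1176446 ≈ 0.65639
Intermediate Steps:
h(z) = 14
(-3970708 + 992*(h(13) + 875))/(-1459559 - 3246225) = (-3970708 + 992*(14 + 875))/(-1459559 - 3246225) = (-3970708 + 992*889)/(-4705784) = (-3970708 + 881888)*(-1/4705784) = -3088820*(-1/4705784) = 772205/1176446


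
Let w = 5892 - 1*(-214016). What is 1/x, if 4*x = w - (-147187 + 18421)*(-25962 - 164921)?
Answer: -2/12289510235 ≈ -1.6274e-10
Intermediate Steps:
w = 219908 (w = 5892 + 214016 = 219908)
x = -12289510235/2 (x = (219908 - (-147187 + 18421)*(-25962 - 164921))/4 = (219908 - (-128766)*(-190883))/4 = (219908 - 1*24579240378)/4 = (219908 - 24579240378)/4 = (¼)*(-24579020470) = -12289510235/2 ≈ -6.1448e+9)
1/x = 1/(-12289510235/2) = -2/12289510235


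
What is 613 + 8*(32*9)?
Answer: 2917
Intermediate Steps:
613 + 8*(32*9) = 613 + 8*288 = 613 + 2304 = 2917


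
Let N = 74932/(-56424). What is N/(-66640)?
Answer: 18733/940023840 ≈ 1.9928e-5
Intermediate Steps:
N = -18733/14106 (N = 74932*(-1/56424) = -18733/14106 ≈ -1.3280)
N/(-66640) = -18733/14106/(-66640) = -18733/14106*(-1/66640) = 18733/940023840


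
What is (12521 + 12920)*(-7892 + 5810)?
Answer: -52968162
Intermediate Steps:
(12521 + 12920)*(-7892 + 5810) = 25441*(-2082) = -52968162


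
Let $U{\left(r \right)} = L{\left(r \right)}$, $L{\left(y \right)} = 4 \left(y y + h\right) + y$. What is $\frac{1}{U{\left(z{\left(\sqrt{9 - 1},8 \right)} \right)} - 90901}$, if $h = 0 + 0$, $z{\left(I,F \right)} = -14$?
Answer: $- \frac{1}{90131} \approx -1.1095 \cdot 10^{-5}$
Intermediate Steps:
$h = 0$
$L{\left(y \right)} = y + 4 y^{2}$ ($L{\left(y \right)} = 4 \left(y y + 0\right) + y = 4 \left(y^{2} + 0\right) + y = 4 y^{2} + y = y + 4 y^{2}$)
$U{\left(r \right)} = r \left(1 + 4 r\right)$
$\frac{1}{U{\left(z{\left(\sqrt{9 - 1},8 \right)} \right)} - 90901} = \frac{1}{- 14 \left(1 + 4 \left(-14\right)\right) - 90901} = \frac{1}{- 14 \left(1 - 56\right) - 90901} = \frac{1}{\left(-14\right) \left(-55\right) - 90901} = \frac{1}{770 - 90901} = \frac{1}{-90131} = - \frac{1}{90131}$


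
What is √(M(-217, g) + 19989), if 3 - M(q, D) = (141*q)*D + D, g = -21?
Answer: 2*I*√155631 ≈ 789.0*I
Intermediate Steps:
M(q, D) = 3 - D - 141*D*q (M(q, D) = 3 - ((141*q)*D + D) = 3 - (141*D*q + D) = 3 - (D + 141*D*q) = 3 + (-D - 141*D*q) = 3 - D - 141*D*q)
√(M(-217, g) + 19989) = √((3 - 1*(-21) - 141*(-21)*(-217)) + 19989) = √((3 + 21 - 642537) + 19989) = √(-642513 + 19989) = √(-622524) = 2*I*√155631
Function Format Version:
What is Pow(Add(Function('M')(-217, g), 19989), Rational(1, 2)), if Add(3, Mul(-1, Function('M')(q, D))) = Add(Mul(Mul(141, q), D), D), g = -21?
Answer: Mul(2, I, Pow(155631, Rational(1, 2))) ≈ Mul(789.00, I)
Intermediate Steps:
Function('M')(q, D) = Add(3, Mul(-1, D), Mul(-141, D, q)) (Function('M')(q, D) = Add(3, Mul(-1, Add(Mul(Mul(141, q), D), D))) = Add(3, Mul(-1, Add(Mul(141, D, q), D))) = Add(3, Mul(-1, Add(D, Mul(141, D, q)))) = Add(3, Add(Mul(-1, D), Mul(-141, D, q))) = Add(3, Mul(-1, D), Mul(-141, D, q)))
Pow(Add(Function('M')(-217, g), 19989), Rational(1, 2)) = Pow(Add(Add(3, Mul(-1, -21), Mul(-141, -21, -217)), 19989), Rational(1, 2)) = Pow(Add(Add(3, 21, -642537), 19989), Rational(1, 2)) = Pow(Add(-642513, 19989), Rational(1, 2)) = Pow(-622524, Rational(1, 2)) = Mul(2, I, Pow(155631, Rational(1, 2)))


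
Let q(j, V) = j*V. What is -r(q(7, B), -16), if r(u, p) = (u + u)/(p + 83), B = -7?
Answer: 98/67 ≈ 1.4627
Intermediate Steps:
q(j, V) = V*j
r(u, p) = 2*u/(83 + p) (r(u, p) = (2*u)/(83 + p) = 2*u/(83 + p))
-r(q(7, B), -16) = -2*(-7*7)/(83 - 16) = -2*(-49)/67 = -1*(-98/67) = 98/67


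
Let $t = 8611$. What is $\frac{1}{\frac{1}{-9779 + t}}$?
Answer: $-1168$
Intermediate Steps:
$\frac{1}{\frac{1}{-9779 + t}} = \frac{1}{\frac{1}{-9779 + 8611}} = \frac{1}{\frac{1}{-1168}} = \frac{1}{- \frac{1}{1168}} = -1168$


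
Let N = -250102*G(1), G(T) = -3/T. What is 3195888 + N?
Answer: 3946194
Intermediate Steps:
N = 750306 (N = -(-750306)/1 = -(-750306) = -250102*(-3) = 750306)
3195888 + N = 3195888 + 750306 = 3946194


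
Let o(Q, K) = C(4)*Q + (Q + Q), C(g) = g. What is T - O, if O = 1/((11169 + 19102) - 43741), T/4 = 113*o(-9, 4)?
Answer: -328775759/13470 ≈ -24408.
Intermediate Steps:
o(Q, K) = 6*Q (o(Q, K) = 4*Q + (Q + Q) = 4*Q + 2*Q = 6*Q)
T = -24408 (T = 4*(113*(6*(-9))) = 4*(113*(-54)) = 4*(-6102) = -24408)
O = -1/13470 (O = 1/(30271 - 43741) = 1/(-13470) = -1/13470 ≈ -7.4239e-5)
T - O = -24408 - 1*(-1/13470) = -24408 + 1/13470 = -328775759/13470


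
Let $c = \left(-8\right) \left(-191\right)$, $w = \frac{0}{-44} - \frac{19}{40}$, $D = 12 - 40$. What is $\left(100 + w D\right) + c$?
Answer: $\frac{16413}{10} \approx 1641.3$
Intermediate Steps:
$D = -28$
$w = - \frac{19}{40}$ ($w = 0 \left(- \frac{1}{44}\right) - \frac{19}{40} = 0 - \frac{19}{40} = - \frac{19}{40} \approx -0.475$)
$c = 1528$
$\left(100 + w D\right) + c = \left(100 - - \frac{133}{10}\right) + 1528 = \left(100 + \frac{133}{10}\right) + 1528 = \frac{1133}{10} + 1528 = \frac{16413}{10}$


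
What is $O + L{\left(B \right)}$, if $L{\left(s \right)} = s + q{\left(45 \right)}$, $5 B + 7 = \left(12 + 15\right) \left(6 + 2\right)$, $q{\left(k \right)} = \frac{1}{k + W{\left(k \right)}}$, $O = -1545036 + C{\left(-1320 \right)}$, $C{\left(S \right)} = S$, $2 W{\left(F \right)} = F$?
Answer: $- \frac{41750483}{27} \approx -1.5463 \cdot 10^{6}$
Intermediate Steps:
$W{\left(F \right)} = \frac{F}{2}$
$O = -1546356$ ($O = -1545036 - 1320 = -1546356$)
$q{\left(k \right)} = \frac{2}{3 k}$ ($q{\left(k \right)} = \frac{1}{k + \frac{k}{2}} = \frac{1}{\frac{3}{2} k} = \frac{2}{3 k}$)
$B = \frac{209}{5}$ ($B = - \frac{7}{5} + \frac{\left(12 + 15\right) \left(6 + 2\right)}{5} = - \frac{7}{5} + \frac{27 \cdot 8}{5} = - \frac{7}{5} + \frac{1}{5} \cdot 216 = - \frac{7}{5} + \frac{216}{5} = \frac{209}{5} \approx 41.8$)
$L{\left(s \right)} = \frac{2}{135} + s$ ($L{\left(s \right)} = s + \frac{2}{3 \cdot 45} = s + \frac{2}{3} \cdot \frac{1}{45} = s + \frac{2}{135} = \frac{2}{135} + s$)
$O + L{\left(B \right)} = -1546356 + \left(\frac{2}{135} + \frac{209}{5}\right) = -1546356 + \frac{1129}{27} = - \frac{41750483}{27}$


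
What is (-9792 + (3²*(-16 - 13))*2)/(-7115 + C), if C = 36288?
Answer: -10314/29173 ≈ -0.35355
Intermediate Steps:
(-9792 + (3²*(-16 - 13))*2)/(-7115 + C) = (-9792 + (3²*(-16 - 13))*2)/(-7115 + 36288) = (-9792 + (9*(-29))*2)/29173 = (-9792 - 261*2)*(1/29173) = (-9792 - 522)*(1/29173) = -10314*1/29173 = -10314/29173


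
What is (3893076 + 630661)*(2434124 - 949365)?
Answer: 6716659224383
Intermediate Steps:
(3893076 + 630661)*(2434124 - 949365) = 4523737*1484759 = 6716659224383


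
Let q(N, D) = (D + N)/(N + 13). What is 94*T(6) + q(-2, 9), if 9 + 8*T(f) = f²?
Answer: 13987/44 ≈ 317.89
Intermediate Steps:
q(N, D) = (D + N)/(13 + N)
T(f) = -9/8 + f²/8
94*T(6) + q(-2, 9) = 94*(-9/8 + (⅛)*6²) + (9 - 2)/(13 - 2) = 94*(-9/8 + (⅛)*36) + 7/11 = 94*(-9/8 + 9/2) + (1/11)*7 = 94*(27/8) + 7/11 = 1269/4 + 7/11 = 13987/44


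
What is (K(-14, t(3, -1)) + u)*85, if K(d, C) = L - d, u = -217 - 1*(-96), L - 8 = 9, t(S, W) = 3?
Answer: -7650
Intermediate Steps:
L = 17 (L = 8 + 9 = 17)
u = -121 (u = -217 + 96 = -121)
K(d, C) = 17 - d
(K(-14, t(3, -1)) + u)*85 = ((17 - 1*(-14)) - 121)*85 = ((17 + 14) - 121)*85 = (31 - 121)*85 = -90*85 = -7650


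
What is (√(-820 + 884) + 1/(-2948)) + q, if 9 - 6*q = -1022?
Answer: 1590443/8844 ≈ 179.83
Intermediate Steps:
q = 1031/6 (q = 3/2 - ⅙*(-1022) = 3/2 + 511/3 = 1031/6 ≈ 171.83)
(√(-820 + 884) + 1/(-2948)) + q = (√(-820 + 884) + 1/(-2948)) + 1031/6 = (√64 - 1/2948) + 1031/6 = (8 - 1/2948) + 1031/6 = 23583/2948 + 1031/6 = 1590443/8844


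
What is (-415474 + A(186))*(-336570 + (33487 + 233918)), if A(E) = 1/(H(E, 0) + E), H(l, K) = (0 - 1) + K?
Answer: 1063241576937/37 ≈ 2.8736e+10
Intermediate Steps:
H(l, K) = -1 + K
A(E) = 1/(-1 + E) (A(E) = 1/((-1 + 0) + E) = 1/(-1 + E))
(-415474 + A(186))*(-336570 + (33487 + 233918)) = (-415474 + 1/(-1 + 186))*(-336570 + (33487 + 233918)) = (-415474 + 1/185)*(-336570 + 267405) = (-415474 + 1/185)*(-69165) = -76862689/185*(-69165) = 1063241576937/37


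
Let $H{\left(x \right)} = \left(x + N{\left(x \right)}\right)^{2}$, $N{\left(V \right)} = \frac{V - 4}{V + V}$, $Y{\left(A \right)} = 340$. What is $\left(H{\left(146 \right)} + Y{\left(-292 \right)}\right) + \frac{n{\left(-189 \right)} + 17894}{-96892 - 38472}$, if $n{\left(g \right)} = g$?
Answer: $\frac{3931041803456}{180338689} \approx 21798.0$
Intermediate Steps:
$N{\left(V \right)} = \frac{-4 + V}{2 V}$
$H{\left(x \right)} = \left(x + \frac{-4 + x}{2 x}\right)^{2}$
$\left(H{\left(146 \right)} + Y{\left(-292 \right)}\right) + \frac{n{\left(-189 \right)} + 17894}{-96892 - 38472} = \left(\frac{\left(-4 + 146 + 2 \cdot 146^{2}\right)^{2}}{4 \cdot 21316} + 340\right) + \frac{-189 + 17894}{-96892 - 38472} = \left(\frac{1}{4} \cdot \frac{1}{21316} \left(-4 + 146 + 2 \cdot 21316\right)^{2} + 340\right) + \frac{17705}{-135364} = \left(\frac{1}{4} \cdot \frac{1}{21316} \left(-4 + 146 + 42632\right)^{2} + 340\right) + 17705 \left(- \frac{1}{135364}\right) = \left(\frac{1}{4} \cdot \frac{1}{21316} \cdot 42774^{2} + 340\right) - \frac{17705}{135364} = \left(\frac{1}{4} \cdot \frac{1}{21316} \cdot 1829615076 + 340\right) - \frac{17705}{135364} = \left(\frac{457403769}{21316} + 340\right) - \frac{17705}{135364} = \frac{464651209}{21316} - \frac{17705}{135364} = \frac{3931041803456}{180338689}$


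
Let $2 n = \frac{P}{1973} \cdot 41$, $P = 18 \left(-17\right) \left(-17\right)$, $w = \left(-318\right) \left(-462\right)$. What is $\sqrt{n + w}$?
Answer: $\frac{3 \sqrt{63568286273}}{1973} \approx 383.37$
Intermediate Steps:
$w = 146916$
$P = 5202$ ($P = \left(-306\right) \left(-17\right) = 5202$)
$n = \frac{106641}{1973}$ ($n = \frac{\frac{5202}{1973} \cdot 41}{2} = \frac{1}{2} \cdot \frac{213282}{1973} = \frac{106641}{1973} \approx 54.05$)
$\sqrt{n + w} = \sqrt{\frac{106641}{1973} + 146916} = \sqrt{\frac{289971909}{1973}} = \frac{3 \sqrt{63568286273}}{1973}$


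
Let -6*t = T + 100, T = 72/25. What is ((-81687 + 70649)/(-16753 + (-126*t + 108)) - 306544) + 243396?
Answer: -22866435774/362113 ≈ -63147.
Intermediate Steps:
T = 72/25 (T = 72*(1/25) = 72/25 ≈ 2.8800)
t = -1286/75 (t = -(72/25 + 100)/6 = -1/6*2572/25 = -1286/75 ≈ -17.147)
((-81687 + 70649)/(-16753 + (-126*t + 108)) - 306544) + 243396 = ((-81687 + 70649)/(-16753 + (-126*(-1286/75) + 108)) - 306544) + 243396 = (-11038/(-16753 + (54012/25 + 108)) - 306544) + 243396 = (-11038/(-16753 + 56712/25) - 306544) + 243396 = (-11038/(-362113/25) - 306544) + 243396 = (-11038*(-25/362113) - 306544) + 243396 = (275950/362113 - 306544) + 243396 = -111003291522/362113 + 243396 = -22866435774/362113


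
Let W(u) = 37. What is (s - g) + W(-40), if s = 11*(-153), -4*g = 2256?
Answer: -1082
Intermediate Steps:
g = -564 (g = -1/4*2256 = -564)
s = -1683
(s - g) + W(-40) = (-1683 - 1*(-564)) + 37 = (-1683 + 564) + 37 = -1119 + 37 = -1082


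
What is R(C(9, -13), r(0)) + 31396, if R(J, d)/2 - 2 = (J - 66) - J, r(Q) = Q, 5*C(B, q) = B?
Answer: 31268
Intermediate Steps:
C(B, q) = B/5
R(J, d) = -128 (R(J, d) = 4 + 2*((J - 66) - J) = 4 + 2*((-66 + J) - J) = 4 + 2*(-66) = 4 - 132 = -128)
R(C(9, -13), r(0)) + 31396 = -128 + 31396 = 31268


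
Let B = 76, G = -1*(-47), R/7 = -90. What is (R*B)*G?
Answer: -2250360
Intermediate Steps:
R = -630 (R = 7*(-90) = -630)
G = 47
(R*B)*G = -630*76*47 = -47880*47 = -2250360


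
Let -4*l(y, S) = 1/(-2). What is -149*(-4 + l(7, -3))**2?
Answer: -143189/64 ≈ -2237.3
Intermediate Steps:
l(y, S) = 1/8 (l(y, S) = -1/(4*(-2)) = -(-1)/(4*2) = -1/4*(-1/2) = 1/8)
-149*(-4 + l(7, -3))**2 = -149*(-4 + 1/8)**2 = -149*(-31/8)**2 = -149*961/64 = -143189/64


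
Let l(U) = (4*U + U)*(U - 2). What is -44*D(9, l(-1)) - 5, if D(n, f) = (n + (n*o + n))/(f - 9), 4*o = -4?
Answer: -71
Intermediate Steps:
o = -1 (o = (¼)*(-4) = -1)
l(U) = 5*U*(-2 + U) (l(U) = (5*U)*(-2 + U) = 5*U*(-2 + U))
D(n, f) = n/(-9 + f) (D(n, f) = (n + (n*(-1) + n))/(f - 9) = (n + (-n + n))/(-9 + f) = (n + 0)/(-9 + f) = n/(-9 + f))
-44*D(9, l(-1)) - 5 = -396/(-9 + 5*(-1)*(-2 - 1)) - 5 = -396/(-9 + 5*(-1)*(-3)) - 5 = -396/(-9 + 15) - 5 = -396/6 - 5 = -44*3/2 - 5 = -66 - 5 = -71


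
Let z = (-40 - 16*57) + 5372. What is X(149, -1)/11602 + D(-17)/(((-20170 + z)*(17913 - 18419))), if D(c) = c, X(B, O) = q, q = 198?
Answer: 788881883/46231069500 ≈ 0.017064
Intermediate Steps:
X(B, O) = 198
z = 4420 (z = (-40 - 912) + 5372 = -952 + 5372 = 4420)
X(149, -1)/11602 + D(-17)/(((-20170 + z)*(17913 - 18419))) = 198/11602 - 17*1/((-20170 + 4420)*(17913 - 18419)) = 198*(1/11602) - 17/((-15750*(-506))) = 99/5801 - 17/7969500 = 788881883/46231069500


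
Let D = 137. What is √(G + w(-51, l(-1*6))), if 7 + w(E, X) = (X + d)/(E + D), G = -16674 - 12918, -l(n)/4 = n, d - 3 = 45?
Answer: I*√54727003/43 ≈ 172.04*I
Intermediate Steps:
d = 48 (d = 3 + 45 = 48)
l(n) = -4*n
G = -29592
w(E, X) = -7 + (48 + X)/(137 + E) (w(E, X) = -7 + (X + 48)/(E + 137) = -7 + (48 + X)/(137 + E))
√(G + w(-51, l(-1*6))) = √(-29592 + (-911 - (-4)*6 - 7*(-51))/(137 - 51)) = √(-29592 + (-911 - 4*(-6) + 357)/86) = √(-29592 + (-911 + 24 + 357)/86) = √(-29592 + (1/86)*(-530)) = √(-29592 - 265/43) = √(-1272721/43) = I*√54727003/43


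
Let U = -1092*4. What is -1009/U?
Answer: 1009/4368 ≈ 0.23100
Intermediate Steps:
U = -4368
-1009/U = -1009/(-4368) = -1009*(-1/4368) = 1009/4368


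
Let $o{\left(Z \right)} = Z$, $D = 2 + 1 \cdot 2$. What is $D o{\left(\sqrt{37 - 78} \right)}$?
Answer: $4 i \sqrt{41} \approx 25.612 i$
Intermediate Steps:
$D = 4$ ($D = 2 + 2 = 4$)
$D o{\left(\sqrt{37 - 78} \right)} = 4 \sqrt{37 - 78} = 4 \sqrt{-41} = 4 i \sqrt{41}$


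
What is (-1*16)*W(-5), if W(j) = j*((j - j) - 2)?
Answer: -160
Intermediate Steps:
W(j) = -2*j (W(j) = j*(0 - 2) = j*(-2) = -2*j)
(-1*16)*W(-5) = (-1*16)*(-2*(-5)) = -16*10 = -160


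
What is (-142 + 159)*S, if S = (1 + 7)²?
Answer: 1088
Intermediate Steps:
S = 64 (S = 8² = 64)
(-142 + 159)*S = (-142 + 159)*64 = 17*64 = 1088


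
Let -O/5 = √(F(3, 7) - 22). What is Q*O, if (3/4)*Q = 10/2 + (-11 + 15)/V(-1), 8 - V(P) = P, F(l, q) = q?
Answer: -980*I*√15/27 ≈ -140.57*I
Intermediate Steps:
V(P) = 8 - P
O = -5*I*√15 (O = -5*√(7 - 22) = -5*I*√15 ≈ -19.365*I)
Q = 196/27 (Q = 4*(10/2 + (-11 + 15)/(8 - 1*(-1)))/3 = 4*(10*(½) + 4/(8 + 1))/3 = 4*(5 + 4/9)/3 = (4/3)*(49/9) = 196/27 ≈ 7.2593)
Q*O = 196*(-5*I*√15)/27 = -980*I*√15/27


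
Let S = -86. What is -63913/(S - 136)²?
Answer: -63913/49284 ≈ -1.2968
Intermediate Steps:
-63913/(S - 136)² = -63913/(-86 - 136)² = -63913/((-222)²) = -63913/49284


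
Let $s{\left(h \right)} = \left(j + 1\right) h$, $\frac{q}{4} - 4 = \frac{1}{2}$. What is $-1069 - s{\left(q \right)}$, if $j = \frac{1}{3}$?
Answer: $-1093$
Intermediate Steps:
$j = \frac{1}{3} \approx 0.33333$
$q = 18$ ($q = 16 + \frac{4}{2} = 16 + 4 \cdot \frac{1}{2} = 16 + 2 = 18$)
$s{\left(h \right)} = \frac{4 h}{3}$ ($s{\left(h \right)} = \left(\frac{1}{3} + 1\right) h = \frac{4 h}{3}$)
$-1069 - s{\left(q \right)} = -1069 - \frac{4}{3} \cdot 18 = -1069 - 24 = -1093$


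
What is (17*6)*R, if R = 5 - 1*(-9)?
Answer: 1428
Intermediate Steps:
R = 14 (R = 5 + 9 = 14)
(17*6)*R = (17*6)*14 = 102*14 = 1428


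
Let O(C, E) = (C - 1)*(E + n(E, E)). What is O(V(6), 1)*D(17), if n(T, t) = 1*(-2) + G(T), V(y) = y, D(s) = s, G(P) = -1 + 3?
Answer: 85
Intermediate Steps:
G(P) = 2
n(T, t) = 0 (n(T, t) = 1*(-2) + 2 = -2 + 2 = 0)
O(C, E) = E*(-1 + C) (O(C, E) = (C - 1)*(E + 0) = (-1 + C)*E = E*(-1 + C))
O(V(6), 1)*D(17) = (1*(-1 + 6))*17 = (1*5)*17 = 5*17 = 85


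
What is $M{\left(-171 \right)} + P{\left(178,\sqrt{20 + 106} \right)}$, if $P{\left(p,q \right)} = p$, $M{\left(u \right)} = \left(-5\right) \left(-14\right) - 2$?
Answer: $246$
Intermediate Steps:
$M{\left(u \right)} = 68$ ($M{\left(u \right)} = 70 - 2 = 68$)
$M{\left(-171 \right)} + P{\left(178,\sqrt{20 + 106} \right)} = 68 + 178 = 246$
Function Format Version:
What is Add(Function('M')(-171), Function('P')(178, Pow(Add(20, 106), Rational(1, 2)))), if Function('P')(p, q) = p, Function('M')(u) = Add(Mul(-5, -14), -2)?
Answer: 246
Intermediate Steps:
Function('M')(u) = 68 (Function('M')(u) = Add(70, -2) = 68)
Add(Function('M')(-171), Function('P')(178, Pow(Add(20, 106), Rational(1, 2)))) = Add(68, 178) = 246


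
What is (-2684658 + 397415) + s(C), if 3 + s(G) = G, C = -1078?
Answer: -2288324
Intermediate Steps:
s(G) = -3 + G
(-2684658 + 397415) + s(C) = (-2684658 + 397415) + (-3 - 1078) = -2287243 - 1081 = -2288324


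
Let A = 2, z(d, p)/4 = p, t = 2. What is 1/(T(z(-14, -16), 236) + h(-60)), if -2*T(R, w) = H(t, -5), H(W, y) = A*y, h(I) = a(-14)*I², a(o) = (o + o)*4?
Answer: -1/403195 ≈ -2.4802e-6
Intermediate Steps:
z(d, p) = 4*p
a(o) = 8*o (a(o) = (2*o)*4 = 8*o)
h(I) = -112*I² (h(I) = (8*(-14))*I² = -112*I²)
H(W, y) = 2*y
T(R, w) = 5 (T(R, w) = -(-5) = -½*(-10) = 5)
1/(T(z(-14, -16), 236) + h(-60)) = 1/(5 - 112*(-60)²) = 1/(5 - 112*3600) = 1/(5 - 403200) = 1/(-403195) = -1/403195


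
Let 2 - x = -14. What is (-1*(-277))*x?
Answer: 4432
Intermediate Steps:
x = 16 (x = 2 - 1*(-14) = 2 + 14 = 16)
(-1*(-277))*x = -1*(-277)*16 = 277*16 = 4432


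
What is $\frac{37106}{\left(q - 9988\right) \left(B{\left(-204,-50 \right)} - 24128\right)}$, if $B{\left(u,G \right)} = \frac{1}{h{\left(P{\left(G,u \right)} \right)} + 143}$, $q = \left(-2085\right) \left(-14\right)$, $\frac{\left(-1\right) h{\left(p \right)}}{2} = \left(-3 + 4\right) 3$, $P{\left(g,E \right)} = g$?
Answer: $- \frac{2541761}{31736441535} \approx -8.009 \cdot 10^{-5}$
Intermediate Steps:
$h{\left(p \right)} = -6$ ($h{\left(p \right)} = - 2 \left(-3 + 4\right) 3 = - 2 \cdot 1 \cdot 3 = \left(-2\right) 3 = -6$)
$q = 29190$
$B{\left(u,G \right)} = \frac{1}{137}$ ($B{\left(u,G \right)} = \frac{1}{-6 + 143} = \frac{1}{137}$)
$\frac{37106}{\left(q - 9988\right) \left(B{\left(-204,-50 \right)} - 24128\right)} = \frac{37106}{\left(29190 - 9988\right) \left(\frac{1}{137} - 24128\right)} = \frac{37106}{19202 \left(- \frac{3305535}{137}\right)} = \frac{37106}{- \frac{63472883070}{137}} = 37106 \left(- \frac{137}{63472883070}\right) = - \frac{2541761}{31736441535}$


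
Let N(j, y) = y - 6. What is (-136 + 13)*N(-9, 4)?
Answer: 246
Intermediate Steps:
N(j, y) = -6 + y
(-136 + 13)*N(-9, 4) = (-136 + 13)*(-6 + 4) = -123*(-2) = 246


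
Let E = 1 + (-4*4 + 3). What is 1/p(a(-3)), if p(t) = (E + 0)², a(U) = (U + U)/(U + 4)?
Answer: 1/144 ≈ 0.0069444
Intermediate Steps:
E = -12 (E = 1 + (-16 + 3) = 1 - 13 = -12)
a(U) = 2*U/(4 + U) (a(U) = (2*U)/(4 + U) = 2*U/(4 + U))
p(t) = 144 (p(t) = (-12 + 0)² = (-12)² = 144)
1/p(a(-3)) = 1/144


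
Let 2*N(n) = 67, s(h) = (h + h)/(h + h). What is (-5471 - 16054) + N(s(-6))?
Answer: -42983/2 ≈ -21492.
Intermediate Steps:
s(h) = 1 (s(h) = (2*h)/((2*h)) = (2*h)*(1/(2*h)) = 1)
N(n) = 67/2 (N(n) = (1/2)*67 = 67/2)
(-5471 - 16054) + N(s(-6)) = (-5471 - 16054) + 67/2 = -21525 + 67/2 = -42983/2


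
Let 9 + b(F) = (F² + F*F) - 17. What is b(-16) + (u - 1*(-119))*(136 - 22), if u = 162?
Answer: 32520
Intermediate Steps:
b(F) = -26 + 2*F² (b(F) = -9 + ((F² + F*F) - 17) = -9 + ((F² + F²) - 17) = -9 + (2*F² - 17) = -9 + (-17 + 2*F²) = -26 + 2*F²)
b(-16) + (u - 1*(-119))*(136 - 22) = (-26 + 2*(-16)²) + (162 - 1*(-119))*(136 - 22) = (-26 + 2*256) + (162 + 119)*114 = (-26 + 512) + 281*114 = 486 + 32034 = 32520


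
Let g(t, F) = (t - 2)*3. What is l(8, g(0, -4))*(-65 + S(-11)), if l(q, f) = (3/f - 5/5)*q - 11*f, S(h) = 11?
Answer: -2916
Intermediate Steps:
g(t, F) = -6 + 3*t (g(t, F) = (-2 + t)*3 = -6 + 3*t)
l(q, f) = -11*f + q*(-1 + 3/f) (l(q, f) = (3/f - 5*⅕)*q - 11*f = (3/f - 1)*q - 11*f = (-1 + 3/f)*q - 11*f = q*(-1 + 3/f) - 11*f = -11*f + q*(-1 + 3/f))
l(8, g(0, -4))*(-65 + S(-11)) = (-1*8 - 11*(-6 + 3*0) + 3*8/(-6 + 3*0))*(-65 + 11) = (-8 - 11*(-6 + 0) + 3*8/(-6 + 0))*(-54) = (-8 - 11*(-6) + 3*8/(-6))*(-54) = (-8 + 66 + 3*8*(-⅙))*(-54) = (-8 + 66 - 4)*(-54) = 54*(-54) = -2916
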